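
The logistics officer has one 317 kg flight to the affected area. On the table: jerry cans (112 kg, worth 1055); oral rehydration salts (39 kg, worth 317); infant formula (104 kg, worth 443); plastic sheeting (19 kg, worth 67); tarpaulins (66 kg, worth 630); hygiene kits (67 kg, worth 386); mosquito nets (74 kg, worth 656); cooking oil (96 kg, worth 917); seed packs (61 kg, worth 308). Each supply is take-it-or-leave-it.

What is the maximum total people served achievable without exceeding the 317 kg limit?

2919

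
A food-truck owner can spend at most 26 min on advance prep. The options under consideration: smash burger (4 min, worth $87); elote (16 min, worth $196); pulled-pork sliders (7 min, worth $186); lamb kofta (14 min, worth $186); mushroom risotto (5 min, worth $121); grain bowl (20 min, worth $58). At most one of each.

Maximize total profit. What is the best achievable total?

493

A density-first pass picks smash burger + pulled-pork sliders + mushroom risotto — 394 at 16 min.
The 4 min tied up in smash burger is better spent on lamb kofta — total rises to 493 (26 min).
Next best is smash burger + pulled-pork sliders + lamb kofta at 459 (25 min) — short by 34.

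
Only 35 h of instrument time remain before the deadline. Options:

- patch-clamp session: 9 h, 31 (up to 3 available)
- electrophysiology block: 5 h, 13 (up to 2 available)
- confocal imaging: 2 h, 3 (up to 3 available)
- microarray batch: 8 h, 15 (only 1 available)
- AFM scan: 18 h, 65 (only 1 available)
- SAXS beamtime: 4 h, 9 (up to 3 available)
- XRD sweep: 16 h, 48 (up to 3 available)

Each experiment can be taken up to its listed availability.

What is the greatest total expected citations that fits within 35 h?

114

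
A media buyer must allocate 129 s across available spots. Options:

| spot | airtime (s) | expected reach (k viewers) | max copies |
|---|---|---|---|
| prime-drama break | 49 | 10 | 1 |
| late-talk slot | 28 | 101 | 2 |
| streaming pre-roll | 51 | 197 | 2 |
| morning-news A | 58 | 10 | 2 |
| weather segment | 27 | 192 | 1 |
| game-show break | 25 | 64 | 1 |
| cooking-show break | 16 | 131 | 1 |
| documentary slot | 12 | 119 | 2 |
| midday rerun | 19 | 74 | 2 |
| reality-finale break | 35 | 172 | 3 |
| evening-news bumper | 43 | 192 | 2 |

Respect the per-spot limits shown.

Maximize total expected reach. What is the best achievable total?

By expected reach per s: documentary slot 9.92, cooking-show break 8.19, weather segment 7.11 lead.
A density-first pass picks weather segment + cooking-show break + 2×documentary slot + midday rerun + reality-finale break — 807 at 121 s.
Replace reality-finale break with evening-news bumper: the trade gains 20 net, giving 827 at 129 s.
Nothing else within 129 s beats 827.

827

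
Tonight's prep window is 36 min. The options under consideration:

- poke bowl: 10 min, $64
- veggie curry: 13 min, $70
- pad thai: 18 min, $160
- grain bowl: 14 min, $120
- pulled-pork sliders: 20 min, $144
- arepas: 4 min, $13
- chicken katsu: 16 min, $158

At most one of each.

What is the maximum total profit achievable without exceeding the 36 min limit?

318

Ranking by ratio (profit/min): chicken katsu 9.88, pad thai 8.89, grain bowl 8.57, pulled-pork sliders 7.20.
Pad thai + chicken katsu uses 34 of the 36 min and totals 318.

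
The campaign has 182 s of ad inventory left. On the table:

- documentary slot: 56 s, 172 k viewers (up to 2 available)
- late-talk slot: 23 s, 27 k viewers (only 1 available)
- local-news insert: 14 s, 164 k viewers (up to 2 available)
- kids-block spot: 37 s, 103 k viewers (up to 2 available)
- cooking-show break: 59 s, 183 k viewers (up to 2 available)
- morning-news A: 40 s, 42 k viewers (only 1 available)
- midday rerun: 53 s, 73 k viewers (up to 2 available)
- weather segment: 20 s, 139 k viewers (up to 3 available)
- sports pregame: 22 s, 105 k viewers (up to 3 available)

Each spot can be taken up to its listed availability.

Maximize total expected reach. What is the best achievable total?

By expected reach per s: local-news insert 11.71, weather segment 6.95, sports pregame 4.77, cooking-show break 3.10 lead.
The ratio ordering already packs tightly: late-talk slot + 2×local-news insert + 3×weather segment + 3×sports pregame, 177 s, 1087.

1087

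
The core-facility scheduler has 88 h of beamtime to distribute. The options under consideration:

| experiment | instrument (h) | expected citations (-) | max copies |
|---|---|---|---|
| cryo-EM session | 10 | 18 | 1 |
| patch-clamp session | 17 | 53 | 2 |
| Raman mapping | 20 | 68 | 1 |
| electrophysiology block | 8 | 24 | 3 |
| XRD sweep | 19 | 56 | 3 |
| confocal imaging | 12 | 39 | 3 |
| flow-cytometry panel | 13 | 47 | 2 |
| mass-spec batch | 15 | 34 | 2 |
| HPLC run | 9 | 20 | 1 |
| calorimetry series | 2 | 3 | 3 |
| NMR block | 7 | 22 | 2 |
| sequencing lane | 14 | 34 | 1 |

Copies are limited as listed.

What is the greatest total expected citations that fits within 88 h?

A density-first pass picks Raman mapping + 3×confocal imaging + 2×flow-cytometry panel + 3×calorimetry series — 288 at 88 h.
Dropping 2×confocal imaging and 3×calorimetry series frees 30 h; slotting in 2×electrophysiology block + 2×NMR block (30 h) lifts the total to 293 at 88 h.
Nothing else within 88 h beats 293.

293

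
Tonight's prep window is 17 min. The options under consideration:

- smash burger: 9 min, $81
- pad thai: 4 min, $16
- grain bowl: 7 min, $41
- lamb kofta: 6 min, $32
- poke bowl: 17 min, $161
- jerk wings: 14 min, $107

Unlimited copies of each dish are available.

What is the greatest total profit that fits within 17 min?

Ranking by ratio (profit/min): poke bowl 9.47, smash burger 9.00, jerk wings 7.64, grain bowl 5.86.
Best packing: poke bowl — 17 min, 161 total.
Every other selection either busts 17 min or fails to beat 161.

161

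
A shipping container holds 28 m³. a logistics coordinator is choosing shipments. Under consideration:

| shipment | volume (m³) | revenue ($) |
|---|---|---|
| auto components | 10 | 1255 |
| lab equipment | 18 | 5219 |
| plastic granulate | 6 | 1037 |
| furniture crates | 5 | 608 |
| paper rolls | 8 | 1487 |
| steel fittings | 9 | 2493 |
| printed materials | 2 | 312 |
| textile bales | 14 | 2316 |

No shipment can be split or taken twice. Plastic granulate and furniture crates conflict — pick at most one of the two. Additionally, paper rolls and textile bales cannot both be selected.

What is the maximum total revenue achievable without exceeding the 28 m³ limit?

7712

Taking lab equipment + steel fittings: 27 m³ used, 7712 in revenue.
Runner-up lab equipment + paper rolls + printed materials tops out at 7018.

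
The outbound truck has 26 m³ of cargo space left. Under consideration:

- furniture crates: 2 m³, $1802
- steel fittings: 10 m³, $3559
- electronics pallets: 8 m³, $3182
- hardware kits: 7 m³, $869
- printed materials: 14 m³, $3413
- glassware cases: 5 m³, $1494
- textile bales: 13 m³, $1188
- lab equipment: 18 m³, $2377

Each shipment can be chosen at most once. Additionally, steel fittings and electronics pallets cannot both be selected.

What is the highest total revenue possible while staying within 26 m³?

8774

Furniture crates + steel fittings + printed materials uses 26 of the 26 m³ and totals 8774.
Runner-up furniture crates + electronics pallets + printed materials tops out at 8397.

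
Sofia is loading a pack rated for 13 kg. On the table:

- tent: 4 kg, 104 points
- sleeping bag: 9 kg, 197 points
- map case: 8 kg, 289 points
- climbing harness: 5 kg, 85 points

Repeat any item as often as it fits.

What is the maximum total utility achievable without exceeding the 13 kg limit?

393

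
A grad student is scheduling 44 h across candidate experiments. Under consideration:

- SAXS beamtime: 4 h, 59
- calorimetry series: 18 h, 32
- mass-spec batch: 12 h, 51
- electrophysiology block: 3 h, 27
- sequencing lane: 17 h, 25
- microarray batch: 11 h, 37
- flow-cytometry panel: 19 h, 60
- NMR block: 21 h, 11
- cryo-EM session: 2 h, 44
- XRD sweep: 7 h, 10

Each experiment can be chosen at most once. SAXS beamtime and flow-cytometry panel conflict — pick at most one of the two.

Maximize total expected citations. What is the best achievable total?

228

Best packing: SAXS beamtime + mass-spec batch + electrophysiology block + microarray batch + cryo-EM session + XRD sweep — 39 h, 228 total.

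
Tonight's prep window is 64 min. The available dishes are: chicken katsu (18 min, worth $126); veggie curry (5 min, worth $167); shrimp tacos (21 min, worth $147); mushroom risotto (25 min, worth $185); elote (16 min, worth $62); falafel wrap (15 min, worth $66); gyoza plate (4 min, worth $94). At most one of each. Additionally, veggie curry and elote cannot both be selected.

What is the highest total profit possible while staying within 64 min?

600

Density check — veggie curry 33.40, gyoza plate 23.50, mushroom risotto 7.40 are the best per min.
The ratio heuristic lands on chicken katsu + veggie curry + mushroom risotto + gyoza plate (572) but leaves 12 min idle.
Dropping mushroom risotto frees 25 min; slotting in shrimp tacos + falafel wrap (36 min) lifts the total to 600 at 63 min.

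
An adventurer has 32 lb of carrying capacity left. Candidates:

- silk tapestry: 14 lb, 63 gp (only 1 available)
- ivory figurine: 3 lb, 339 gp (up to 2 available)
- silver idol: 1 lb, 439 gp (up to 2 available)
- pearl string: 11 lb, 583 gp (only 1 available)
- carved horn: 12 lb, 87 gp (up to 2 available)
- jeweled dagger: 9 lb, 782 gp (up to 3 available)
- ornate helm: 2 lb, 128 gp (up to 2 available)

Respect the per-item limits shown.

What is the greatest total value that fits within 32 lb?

3563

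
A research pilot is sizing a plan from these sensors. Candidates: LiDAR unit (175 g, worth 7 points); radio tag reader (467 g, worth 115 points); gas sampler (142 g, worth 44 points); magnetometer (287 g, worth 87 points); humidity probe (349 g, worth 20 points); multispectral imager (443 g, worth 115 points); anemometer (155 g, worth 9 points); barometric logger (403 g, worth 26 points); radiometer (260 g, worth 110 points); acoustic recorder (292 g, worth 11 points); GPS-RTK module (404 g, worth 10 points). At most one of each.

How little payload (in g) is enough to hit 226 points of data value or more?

689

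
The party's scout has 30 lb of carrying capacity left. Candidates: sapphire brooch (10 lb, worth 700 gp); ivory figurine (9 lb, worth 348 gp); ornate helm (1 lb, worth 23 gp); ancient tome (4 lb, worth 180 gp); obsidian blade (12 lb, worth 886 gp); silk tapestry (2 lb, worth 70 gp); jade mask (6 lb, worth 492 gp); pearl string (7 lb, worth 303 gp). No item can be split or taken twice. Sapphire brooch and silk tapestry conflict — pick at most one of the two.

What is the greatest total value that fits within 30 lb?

2101

Sapphire brooch + ornate helm + obsidian blade + jade mask uses 29 of the 30 lb and totals 2101.
The closest alternative, sapphire brooch + obsidian blade + jade mask, reaches only 2078.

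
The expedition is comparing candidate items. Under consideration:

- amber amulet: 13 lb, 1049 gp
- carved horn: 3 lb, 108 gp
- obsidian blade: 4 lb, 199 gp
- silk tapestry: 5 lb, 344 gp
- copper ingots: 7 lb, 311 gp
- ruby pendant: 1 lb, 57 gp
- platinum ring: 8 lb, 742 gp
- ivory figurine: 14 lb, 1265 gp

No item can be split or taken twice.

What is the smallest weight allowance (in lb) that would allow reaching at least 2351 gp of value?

27

Minimise lb subject to total value ≥ 2351.
Taking silk tapestry + platinum ring + ivory figurine gives 2351 (≥ 2351) for 27 lb.
No combination under 27 lb hits 2351.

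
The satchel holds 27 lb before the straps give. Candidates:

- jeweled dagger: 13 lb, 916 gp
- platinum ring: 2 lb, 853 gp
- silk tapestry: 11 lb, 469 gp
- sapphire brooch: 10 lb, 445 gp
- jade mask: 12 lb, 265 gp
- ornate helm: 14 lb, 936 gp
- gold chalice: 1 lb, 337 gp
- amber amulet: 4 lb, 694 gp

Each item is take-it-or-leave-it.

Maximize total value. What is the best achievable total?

2820

A density-first pass picks jeweled dagger + platinum ring + gold chalice + amber amulet — 2800 at 20 lb.
Dropping jeweled dagger frees 13 lb; slotting in ornate helm (14 lb) lifts the total to 2820 at 21 lb.
The closest alternative, jeweled dagger + platinum ring + gold chalice + amber amulet, reaches only 2800.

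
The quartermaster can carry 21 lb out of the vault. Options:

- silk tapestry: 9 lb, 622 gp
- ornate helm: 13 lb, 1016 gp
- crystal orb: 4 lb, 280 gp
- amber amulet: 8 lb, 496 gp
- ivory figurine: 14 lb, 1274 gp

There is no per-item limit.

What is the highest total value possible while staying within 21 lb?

Greedy by ratio would take crystal orb + ivory figurine: 18 lb used, total 1554.
Replace ivory figurine with ornate helm + crystal orb: the trade gains 22 net, giving 1576 at 21 lb.
Nothing else within 21 lb beats 1576.

1576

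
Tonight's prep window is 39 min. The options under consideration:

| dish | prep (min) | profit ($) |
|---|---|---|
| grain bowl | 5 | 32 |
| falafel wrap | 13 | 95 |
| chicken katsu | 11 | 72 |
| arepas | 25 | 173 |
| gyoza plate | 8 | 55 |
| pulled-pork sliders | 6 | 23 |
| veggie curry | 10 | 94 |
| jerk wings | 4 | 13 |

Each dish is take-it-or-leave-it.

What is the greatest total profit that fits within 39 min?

Density check — veggie curry 9.40, falafel wrap 7.31, arepas 6.92 are the best per min.
Filling by ratio: grain bowl + falafel wrap + gyoza plate + veggie curry for 276, with 3 min left unused.
Replace gyoza plate with chicken katsu: the trade gains 17 net, giving 293 at 39 min.

293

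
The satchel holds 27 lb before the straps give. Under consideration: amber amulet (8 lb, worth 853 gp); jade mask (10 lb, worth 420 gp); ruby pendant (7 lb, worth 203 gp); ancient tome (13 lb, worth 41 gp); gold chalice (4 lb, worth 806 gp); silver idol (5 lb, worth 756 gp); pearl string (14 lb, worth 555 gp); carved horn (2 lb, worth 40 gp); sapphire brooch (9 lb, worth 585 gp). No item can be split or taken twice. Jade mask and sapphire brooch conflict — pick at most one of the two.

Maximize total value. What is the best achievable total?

3000

The ratio ordering already packs tightly: amber amulet + gold chalice + silver idol + sapphire brooch, 26 lb, 3000.
Nothing else feasible within 27 lb beats 3000.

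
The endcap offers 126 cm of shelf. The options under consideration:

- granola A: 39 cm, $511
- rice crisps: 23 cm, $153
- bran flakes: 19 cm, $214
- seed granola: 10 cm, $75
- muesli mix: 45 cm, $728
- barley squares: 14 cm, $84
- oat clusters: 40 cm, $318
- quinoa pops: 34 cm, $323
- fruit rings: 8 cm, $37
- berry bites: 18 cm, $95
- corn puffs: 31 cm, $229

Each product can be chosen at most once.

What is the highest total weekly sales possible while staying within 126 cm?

1606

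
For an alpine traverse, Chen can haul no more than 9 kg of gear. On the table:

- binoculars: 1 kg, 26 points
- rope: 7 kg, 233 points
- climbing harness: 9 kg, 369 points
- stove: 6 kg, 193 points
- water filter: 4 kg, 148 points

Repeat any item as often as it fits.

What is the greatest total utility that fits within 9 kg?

The ratio ordering already packs tightly: climbing harness, 9 kg, 369.
No other feasible combination exceeds 369.

369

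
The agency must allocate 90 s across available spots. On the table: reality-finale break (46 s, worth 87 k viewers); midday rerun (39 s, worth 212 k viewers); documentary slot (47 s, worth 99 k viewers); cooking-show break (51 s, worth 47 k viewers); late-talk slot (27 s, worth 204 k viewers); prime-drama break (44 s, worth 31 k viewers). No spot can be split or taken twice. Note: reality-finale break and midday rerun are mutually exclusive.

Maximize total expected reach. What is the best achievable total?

416

The ratio ordering already packs tightly: midday rerun + late-talk slot, 66 s, 416.
The spare 24 s is too small for any remaining spot, and no feasible exchange beats 416.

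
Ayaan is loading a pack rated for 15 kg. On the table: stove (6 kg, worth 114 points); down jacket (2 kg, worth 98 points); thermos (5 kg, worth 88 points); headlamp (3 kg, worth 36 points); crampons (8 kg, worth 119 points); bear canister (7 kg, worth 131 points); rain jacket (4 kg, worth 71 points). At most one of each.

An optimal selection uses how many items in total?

The maximum utility within 15 kg is 343.
stove + down jacket + bear canister hits 343 at 15 kg.
All optima have 3 items.

3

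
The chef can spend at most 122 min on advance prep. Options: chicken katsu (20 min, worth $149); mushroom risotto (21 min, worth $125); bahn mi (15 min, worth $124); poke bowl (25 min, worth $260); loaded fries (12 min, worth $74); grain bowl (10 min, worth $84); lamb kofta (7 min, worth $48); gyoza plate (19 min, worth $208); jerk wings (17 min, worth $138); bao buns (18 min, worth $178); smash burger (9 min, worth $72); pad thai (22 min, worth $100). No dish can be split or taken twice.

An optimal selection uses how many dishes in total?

8

The maximum profit within 122 min is 1112.
bahn mi + poke bowl + grain bowl + lamb kofta + gyoza plate + jerk wings + bao buns + smash burger hits 1112 at 120 min.
Any selection reaching 1112 contains exactly 8 dishes.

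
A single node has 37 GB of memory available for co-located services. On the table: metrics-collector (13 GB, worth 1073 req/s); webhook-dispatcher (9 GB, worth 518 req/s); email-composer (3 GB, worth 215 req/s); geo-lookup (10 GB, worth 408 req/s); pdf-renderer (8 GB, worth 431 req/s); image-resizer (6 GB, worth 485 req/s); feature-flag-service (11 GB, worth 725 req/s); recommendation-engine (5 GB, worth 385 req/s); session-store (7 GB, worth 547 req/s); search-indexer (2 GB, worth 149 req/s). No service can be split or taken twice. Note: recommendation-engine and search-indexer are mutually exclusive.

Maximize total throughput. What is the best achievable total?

Density check — metrics-collector 82.54, image-resizer 80.83, session-store 78.14 are the best per GB.
Metrics-collector + image-resizer + feature-flag-service + session-store uses 37 of the 37 GB and totals 2830.

2830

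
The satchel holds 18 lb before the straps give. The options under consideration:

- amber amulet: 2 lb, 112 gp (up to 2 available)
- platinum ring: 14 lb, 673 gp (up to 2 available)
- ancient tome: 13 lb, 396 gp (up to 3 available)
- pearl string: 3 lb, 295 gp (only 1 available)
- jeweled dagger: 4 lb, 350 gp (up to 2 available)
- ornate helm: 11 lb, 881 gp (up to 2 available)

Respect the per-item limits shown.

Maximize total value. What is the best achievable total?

A density-first pass picks 2×amber amulet + pearl string + 2×jeweled dagger — 1219 at 15 lb.
Replace 2×amber amulet and jeweled dagger with ornate helm: the trade gains 307 net, giving 1526 at 18 lb.

1526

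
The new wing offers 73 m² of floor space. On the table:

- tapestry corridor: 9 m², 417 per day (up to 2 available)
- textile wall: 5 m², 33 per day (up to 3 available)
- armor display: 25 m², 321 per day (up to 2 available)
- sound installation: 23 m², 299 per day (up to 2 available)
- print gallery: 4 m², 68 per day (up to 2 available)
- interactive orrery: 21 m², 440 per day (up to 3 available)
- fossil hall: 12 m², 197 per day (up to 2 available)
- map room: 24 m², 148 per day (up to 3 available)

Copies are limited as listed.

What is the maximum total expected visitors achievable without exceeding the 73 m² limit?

Taking the top-ratio exhibits first gives 2×tapestry corridor + textile wall + 2×print gallery + 2×interactive orrery for 1883 (73 m²).
Dropping textile wall and 2×print gallery frees 13 m²; slotting in fossil hall (12 m²) lifts the total to 1911 at 72 m².
Every other selection either busts 73 m² or exceeds an availability limit or fails to beat 1911.

1911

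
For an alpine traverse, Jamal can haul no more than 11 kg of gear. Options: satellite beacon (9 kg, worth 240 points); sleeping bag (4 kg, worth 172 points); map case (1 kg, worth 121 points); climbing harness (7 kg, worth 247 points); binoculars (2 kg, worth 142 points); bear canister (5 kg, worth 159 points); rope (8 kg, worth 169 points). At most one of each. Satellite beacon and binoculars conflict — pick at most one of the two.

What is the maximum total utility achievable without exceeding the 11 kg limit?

510

Greedy by ratio would take sleeping bag + map case + binoculars: 7 kg used, total 435.
Replace sleeping bag with climbing harness: the trade gains 75 net, giving 510 at 10 kg.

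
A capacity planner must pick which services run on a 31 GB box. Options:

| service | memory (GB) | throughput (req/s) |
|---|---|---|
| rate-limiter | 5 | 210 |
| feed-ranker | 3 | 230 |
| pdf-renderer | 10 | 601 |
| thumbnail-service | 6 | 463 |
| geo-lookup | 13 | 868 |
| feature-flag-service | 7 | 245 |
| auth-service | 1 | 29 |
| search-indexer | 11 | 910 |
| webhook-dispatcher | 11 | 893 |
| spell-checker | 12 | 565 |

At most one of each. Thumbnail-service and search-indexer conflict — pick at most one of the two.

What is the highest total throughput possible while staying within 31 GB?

Rate-limiter + feed-ranker + auth-service + search-indexer + webhook-dispatcher uses 31 of the 31 GB and totals 2272.
Next best is thumbnail-service + geo-lookup + auth-service + webhook-dispatcher at 2253 (31 GB) — short by 19.

2272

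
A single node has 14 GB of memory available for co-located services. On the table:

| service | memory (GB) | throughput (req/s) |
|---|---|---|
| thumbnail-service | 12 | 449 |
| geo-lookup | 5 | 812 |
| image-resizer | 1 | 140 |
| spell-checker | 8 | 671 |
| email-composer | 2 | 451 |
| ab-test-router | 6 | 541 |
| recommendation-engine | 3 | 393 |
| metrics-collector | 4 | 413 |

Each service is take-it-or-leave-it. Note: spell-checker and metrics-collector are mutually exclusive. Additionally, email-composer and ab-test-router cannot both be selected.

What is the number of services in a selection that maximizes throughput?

4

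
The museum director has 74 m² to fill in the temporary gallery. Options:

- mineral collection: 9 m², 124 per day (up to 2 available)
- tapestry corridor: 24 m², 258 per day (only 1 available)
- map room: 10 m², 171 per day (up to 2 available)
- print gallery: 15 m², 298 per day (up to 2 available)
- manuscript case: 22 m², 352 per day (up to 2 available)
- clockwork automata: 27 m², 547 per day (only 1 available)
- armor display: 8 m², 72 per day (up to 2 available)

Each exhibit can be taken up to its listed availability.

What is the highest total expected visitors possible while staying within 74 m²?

By expected visitors per m²: clockwork automata 20.26, print gallery 19.87, map room 17.10, manuscript case 16.00 lead.
Greedy by ratio would take map room + 2×print gallery + clockwork automata: 67 m² used, total 1314.
Replace print gallery with manuscript case: the trade gains 54 net, giving 1368 at 74 m².

1368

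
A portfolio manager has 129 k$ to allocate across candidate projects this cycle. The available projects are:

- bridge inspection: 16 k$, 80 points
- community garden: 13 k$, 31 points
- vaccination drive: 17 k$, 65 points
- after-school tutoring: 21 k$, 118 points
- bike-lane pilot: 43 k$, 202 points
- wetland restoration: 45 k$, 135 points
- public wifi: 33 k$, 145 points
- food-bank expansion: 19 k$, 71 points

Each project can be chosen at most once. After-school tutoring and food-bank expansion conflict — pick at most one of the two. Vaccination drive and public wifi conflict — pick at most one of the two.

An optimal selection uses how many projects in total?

5

The maximum projected impact within 129 k$ is 576.
For example bridge inspection + community garden + after-school tutoring + bike-lane pilot + public wifi achieves it, using 126 k$.
All optima have 5 projects.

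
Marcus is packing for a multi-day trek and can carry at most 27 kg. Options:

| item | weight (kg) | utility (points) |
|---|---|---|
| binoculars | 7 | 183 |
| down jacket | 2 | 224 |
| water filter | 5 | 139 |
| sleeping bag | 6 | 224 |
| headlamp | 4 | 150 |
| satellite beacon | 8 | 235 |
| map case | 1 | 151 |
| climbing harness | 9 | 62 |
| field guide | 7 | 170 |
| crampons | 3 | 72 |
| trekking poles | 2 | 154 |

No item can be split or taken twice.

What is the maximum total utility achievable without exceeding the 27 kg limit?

1225

Density check — map case 151.00, down jacket 112.00, trekking poles 77.00, headlamp 37.50 are the best per kg.
A density-first pass picks down jacket + sleeping bag + headlamp + satellite beacon + map case + crampons + trekking poles — 1210 at 26 kg.
Dropping satellite beacon and crampons frees 11 kg; slotting in binoculars + water filter (12 kg) lifts the total to 1225 at 27 kg.
The closest alternative, down jacket + water filter + sleeping bag + headlamp + map case + field guide + trekking poles, reaches only 1212.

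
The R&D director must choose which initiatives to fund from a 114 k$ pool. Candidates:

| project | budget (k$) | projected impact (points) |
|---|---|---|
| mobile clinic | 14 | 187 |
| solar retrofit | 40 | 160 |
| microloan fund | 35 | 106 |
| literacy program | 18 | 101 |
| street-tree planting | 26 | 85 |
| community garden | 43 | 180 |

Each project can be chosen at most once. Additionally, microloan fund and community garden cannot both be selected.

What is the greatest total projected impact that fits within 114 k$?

By projected impact per k$: mobile clinic 13.36, literacy program 5.61, community garden 4.19, solar retrofit 4.00 lead.
A density-first pass picks mobile clinic + literacy program + street-tree planting + community garden — 553 at 101 k$.
The 69 k$ tied up in street-tree planting and community garden is better spent on solar retrofit + microloan fund — total rises to 554 (107 k$).
An exhaustive check of the 64 subsets confirms 554.

554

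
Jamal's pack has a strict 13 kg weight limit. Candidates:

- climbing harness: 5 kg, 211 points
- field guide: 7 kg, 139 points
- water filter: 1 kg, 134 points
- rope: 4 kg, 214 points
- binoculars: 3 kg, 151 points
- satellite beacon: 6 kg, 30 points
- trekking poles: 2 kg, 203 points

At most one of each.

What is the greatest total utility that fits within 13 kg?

762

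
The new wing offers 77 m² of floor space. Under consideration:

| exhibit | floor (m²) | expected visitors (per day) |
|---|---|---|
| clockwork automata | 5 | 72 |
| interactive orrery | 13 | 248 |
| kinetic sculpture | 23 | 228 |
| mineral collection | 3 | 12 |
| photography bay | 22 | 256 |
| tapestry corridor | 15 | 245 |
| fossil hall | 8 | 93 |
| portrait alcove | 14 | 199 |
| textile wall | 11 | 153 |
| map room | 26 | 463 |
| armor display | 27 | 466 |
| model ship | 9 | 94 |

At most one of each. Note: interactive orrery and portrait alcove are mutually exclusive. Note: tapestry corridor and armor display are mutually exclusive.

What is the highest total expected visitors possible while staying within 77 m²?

1330

Greedy by ratio would take clockwork automata + interactive orrery + mineral collection + map room + armor display: 74 m² used, total 1261.
The 8 m² tied up in clockwork automata and mineral collection is better spent on textile wall — total rises to 1330 (77 m²).
Next best is interactive orrery + mineral collection + fossil hall + map room + armor display at 1282 (77 m²) — short by 48.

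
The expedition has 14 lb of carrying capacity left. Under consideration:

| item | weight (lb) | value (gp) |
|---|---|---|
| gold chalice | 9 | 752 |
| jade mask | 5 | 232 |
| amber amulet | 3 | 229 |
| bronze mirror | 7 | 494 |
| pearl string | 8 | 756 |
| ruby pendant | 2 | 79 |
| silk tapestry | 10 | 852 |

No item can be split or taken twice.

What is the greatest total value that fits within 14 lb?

Ranking by ratio (value/lb): pearl string 94.50, silk tapestry 85.20, gold chalice 83.56, amber amulet 76.33.
Greedy by ratio would take amber amulet + pearl string + ruby pendant: 13 lb used, total 1064.
Replace pearl string and ruby pendant with silk tapestry: the trade gains 17 net, giving 1081 at 13 lb.
That's the maximum — no swap from here does better than 1081.

1081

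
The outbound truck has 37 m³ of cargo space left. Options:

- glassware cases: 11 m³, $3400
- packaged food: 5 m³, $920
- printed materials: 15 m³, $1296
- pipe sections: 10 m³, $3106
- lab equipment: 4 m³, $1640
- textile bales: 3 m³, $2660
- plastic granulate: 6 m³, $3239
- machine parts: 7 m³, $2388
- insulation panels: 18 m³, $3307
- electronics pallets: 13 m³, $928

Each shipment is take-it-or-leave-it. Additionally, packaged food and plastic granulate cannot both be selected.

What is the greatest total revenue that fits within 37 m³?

14793

Density check — textile bales 886.67, plastic granulate 539.83, lab equipment 410.00, machine parts 341.14 are the best per m³.
Glassware cases + pipe sections + textile bales + plastic granulate + machine parts uses 37 of the 37 m³ and totals 14793.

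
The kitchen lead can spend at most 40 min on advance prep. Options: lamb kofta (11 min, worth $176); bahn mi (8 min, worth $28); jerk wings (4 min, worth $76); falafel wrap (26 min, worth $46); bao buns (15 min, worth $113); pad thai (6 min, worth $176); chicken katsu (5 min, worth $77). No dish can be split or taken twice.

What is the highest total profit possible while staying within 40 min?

A density-first pass picks lamb kofta + bahn mi + jerk wings + pad thai + chicken katsu — 533 at 34 min.
Replace bahn mi and jerk wings with bao buns: the trade gains 9 net, giving 542 at 37 min.
That's the maximum — no swap from here does better than 542.

542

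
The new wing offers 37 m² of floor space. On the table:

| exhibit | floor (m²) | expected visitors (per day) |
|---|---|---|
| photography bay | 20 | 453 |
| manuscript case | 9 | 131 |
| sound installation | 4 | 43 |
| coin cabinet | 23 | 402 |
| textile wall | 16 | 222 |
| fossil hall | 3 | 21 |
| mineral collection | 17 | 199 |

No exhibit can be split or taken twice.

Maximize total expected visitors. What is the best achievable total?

The ratio heuristic lands on photography bay + manuscript case + sound installation + fossil hall (648) but leaves 1 m² idle.
Dropping manuscript case and sound installation and fossil hall frees 16 m²; slotting in textile wall (16 m²) lifts the total to 675 at 36 m².
Next best is photography bay + mineral collection at 652 (37 m²) — short by 23.

675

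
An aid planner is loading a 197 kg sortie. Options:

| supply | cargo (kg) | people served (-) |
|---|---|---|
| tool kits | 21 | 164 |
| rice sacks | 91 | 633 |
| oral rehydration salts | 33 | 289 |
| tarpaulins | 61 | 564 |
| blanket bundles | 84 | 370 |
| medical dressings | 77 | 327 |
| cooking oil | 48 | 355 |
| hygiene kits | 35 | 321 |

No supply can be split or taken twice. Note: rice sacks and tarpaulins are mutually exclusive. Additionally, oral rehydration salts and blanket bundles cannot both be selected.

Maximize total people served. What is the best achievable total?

By people served per kg: tarpaulins 9.25, hygiene kits 9.17, oral rehydration salts 8.76, tool kits 7.81 lead.
Greedy by ratio would take tool kits + oral rehydration salts + tarpaulins + hygiene kits: 150 kg used, total 1338.
The 21 kg tied up in tool kits is better spent on cooking oil — total rises to 1529 (177 kg).
An exhaustive check of the 256 subsets confirms 1529.

1529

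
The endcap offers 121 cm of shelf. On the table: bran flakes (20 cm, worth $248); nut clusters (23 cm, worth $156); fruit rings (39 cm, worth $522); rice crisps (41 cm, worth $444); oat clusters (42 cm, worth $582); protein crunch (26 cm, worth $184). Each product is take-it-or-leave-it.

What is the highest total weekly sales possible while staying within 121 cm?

1352

Bran flakes + fruit rings + oat clusters uses 101 of the 121 cm and totals 1352.
The spare 20 cm is too small for any remaining product, and no exchange beats 1352.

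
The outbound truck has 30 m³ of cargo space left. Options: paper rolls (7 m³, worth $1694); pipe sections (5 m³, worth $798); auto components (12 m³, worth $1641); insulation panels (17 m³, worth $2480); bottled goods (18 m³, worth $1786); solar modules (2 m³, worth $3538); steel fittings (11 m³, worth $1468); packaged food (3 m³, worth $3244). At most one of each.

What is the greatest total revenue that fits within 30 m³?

10956

A density-first pass picks paper rolls + pipe sections + auto components + solar modules + packaged food — 10915 at 29 m³.
The 17 m³ tied up in pipe sections and auto components is better spent on insulation panels — total rises to 10956 (29 m³).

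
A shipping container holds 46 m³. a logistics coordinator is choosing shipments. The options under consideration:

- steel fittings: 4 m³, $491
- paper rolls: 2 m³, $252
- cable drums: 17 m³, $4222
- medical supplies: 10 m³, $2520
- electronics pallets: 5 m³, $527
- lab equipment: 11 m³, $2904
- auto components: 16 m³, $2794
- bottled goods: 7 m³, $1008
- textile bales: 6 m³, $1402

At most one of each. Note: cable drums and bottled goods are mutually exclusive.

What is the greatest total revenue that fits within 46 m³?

11300

Taking paper rolls + cable drums + medical supplies + lab equipment + textile bales: 46 m³ used, 11300 in revenue.
Every other selection either busts 46 m³ or breaks a pairing rule or fails to beat 11300.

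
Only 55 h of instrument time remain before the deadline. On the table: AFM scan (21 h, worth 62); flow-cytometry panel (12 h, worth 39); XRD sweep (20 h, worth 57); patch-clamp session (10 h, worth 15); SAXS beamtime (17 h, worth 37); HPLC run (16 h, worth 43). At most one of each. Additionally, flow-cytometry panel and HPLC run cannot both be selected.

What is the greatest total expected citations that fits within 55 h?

158

Taking AFM scan + flow-cytometry panel + XRD sweep: 53 h used, 158 in expected citations.
No other feasible combination exceeds 158.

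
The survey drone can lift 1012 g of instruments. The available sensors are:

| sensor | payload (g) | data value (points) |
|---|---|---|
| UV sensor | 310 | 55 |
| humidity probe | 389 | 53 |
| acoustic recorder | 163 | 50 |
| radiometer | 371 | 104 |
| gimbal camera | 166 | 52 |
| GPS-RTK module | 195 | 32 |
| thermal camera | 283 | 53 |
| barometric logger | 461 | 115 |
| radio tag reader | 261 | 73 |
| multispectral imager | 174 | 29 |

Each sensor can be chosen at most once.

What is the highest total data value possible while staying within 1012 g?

279

Density check — gimbal camera 0.31, acoustic recorder 0.31, radiometer 0.28 are the best per g.
Acoustic recorder + radiometer + gimbal camera + radio tag reader uses 961 of the 1012 g and totals 279.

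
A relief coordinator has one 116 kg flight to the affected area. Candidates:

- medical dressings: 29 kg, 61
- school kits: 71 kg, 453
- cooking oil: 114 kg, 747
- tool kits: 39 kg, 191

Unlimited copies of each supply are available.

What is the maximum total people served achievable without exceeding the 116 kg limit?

747

The ratio ordering already packs tightly: cooking oil, 114 kg, 747.
No other feasible combination exceeds 747.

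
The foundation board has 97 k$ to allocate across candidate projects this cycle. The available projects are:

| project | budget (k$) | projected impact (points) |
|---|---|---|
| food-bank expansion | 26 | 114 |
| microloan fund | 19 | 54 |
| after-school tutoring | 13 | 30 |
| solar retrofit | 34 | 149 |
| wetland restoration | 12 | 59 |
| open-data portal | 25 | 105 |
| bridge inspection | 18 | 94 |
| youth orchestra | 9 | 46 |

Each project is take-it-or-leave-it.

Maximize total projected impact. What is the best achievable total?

427

Greedy by ratio would take food-bank expansion + wetland restoration + open-data portal + bridge inspection + youth orchestra: 90 k$ used, total 418.
Dropping bridge inspection and youth orchestra frees 27 k$; slotting in solar retrofit (34 k$) lifts the total to 427 at 97 k$.
No other feasible combination exceeds 427.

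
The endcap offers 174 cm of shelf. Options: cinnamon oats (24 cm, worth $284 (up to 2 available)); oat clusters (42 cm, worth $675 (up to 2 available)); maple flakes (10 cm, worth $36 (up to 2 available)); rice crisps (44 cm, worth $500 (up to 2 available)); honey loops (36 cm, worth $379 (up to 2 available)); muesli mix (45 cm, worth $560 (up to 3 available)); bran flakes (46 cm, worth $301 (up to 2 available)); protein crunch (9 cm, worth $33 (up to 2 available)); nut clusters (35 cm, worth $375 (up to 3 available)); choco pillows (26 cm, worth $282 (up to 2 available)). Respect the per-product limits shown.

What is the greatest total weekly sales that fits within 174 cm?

2470

2×oat clusters + 2×muesli mix uses 174 of the 174 cm and totals 2470.
Every other selection either busts 174 cm or exceeds an availability limit or fails to beat 2470.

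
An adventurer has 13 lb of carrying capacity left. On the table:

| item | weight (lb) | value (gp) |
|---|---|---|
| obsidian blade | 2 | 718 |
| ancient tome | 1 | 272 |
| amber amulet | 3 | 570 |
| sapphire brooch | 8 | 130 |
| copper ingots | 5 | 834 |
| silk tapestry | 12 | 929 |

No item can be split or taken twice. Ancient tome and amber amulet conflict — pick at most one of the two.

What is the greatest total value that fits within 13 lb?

Ranking by ratio (value/lb): obsidian blade 359.00, ancient tome 272.00, amber amulet 190.00.
Obsidian blade + amber amulet + copper ingots uses 10 of the 13 lb and totals 2122.
Nothing else feasible within 13 lb beats 2122.

2122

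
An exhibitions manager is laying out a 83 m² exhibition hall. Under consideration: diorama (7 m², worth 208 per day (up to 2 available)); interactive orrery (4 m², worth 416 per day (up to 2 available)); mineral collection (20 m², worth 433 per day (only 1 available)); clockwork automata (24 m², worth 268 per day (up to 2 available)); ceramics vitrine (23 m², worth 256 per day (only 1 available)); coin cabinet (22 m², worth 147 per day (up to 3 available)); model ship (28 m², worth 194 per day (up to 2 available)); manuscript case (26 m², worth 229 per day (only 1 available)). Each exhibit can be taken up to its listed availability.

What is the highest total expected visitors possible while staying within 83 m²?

A density-first pass picks 2×diorama + 2×interactive orrery + mineral collection + clockwork automata — 1949 at 66 m².
The 7 m² tied up in diorama is better spent on clockwork automata — total rises to 2009 (83 m²).

2009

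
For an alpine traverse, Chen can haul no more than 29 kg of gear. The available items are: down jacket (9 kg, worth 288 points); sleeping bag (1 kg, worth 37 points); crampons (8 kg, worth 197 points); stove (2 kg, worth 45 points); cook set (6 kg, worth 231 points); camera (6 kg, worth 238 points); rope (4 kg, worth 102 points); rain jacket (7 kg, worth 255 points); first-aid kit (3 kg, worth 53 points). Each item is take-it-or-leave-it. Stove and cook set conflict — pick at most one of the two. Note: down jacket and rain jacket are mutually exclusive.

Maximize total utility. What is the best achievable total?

958

Best packing: sleeping bag + crampons + cook set + camera + rain jacket — 28 kg, 958 total.
That's the maximum — no feasible swap from here does better than 958.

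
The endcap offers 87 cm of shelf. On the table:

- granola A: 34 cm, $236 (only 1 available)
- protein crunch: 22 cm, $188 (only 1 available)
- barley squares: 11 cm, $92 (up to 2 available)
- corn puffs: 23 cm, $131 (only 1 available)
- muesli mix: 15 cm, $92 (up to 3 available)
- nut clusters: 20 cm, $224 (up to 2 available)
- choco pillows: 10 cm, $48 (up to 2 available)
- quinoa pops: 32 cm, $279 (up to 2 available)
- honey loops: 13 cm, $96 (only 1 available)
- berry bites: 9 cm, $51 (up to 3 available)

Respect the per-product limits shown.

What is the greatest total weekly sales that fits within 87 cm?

The ratio heuristic lands on barley squares + 2×nut clusters + quinoa pops (819) but leaves 4 cm idle.
The 32 cm tied up in quinoa pops is better spent on protein crunch + honey loops — total rises to 824 (86 cm).
That's the maximum — no swap from here does better than 824.

824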